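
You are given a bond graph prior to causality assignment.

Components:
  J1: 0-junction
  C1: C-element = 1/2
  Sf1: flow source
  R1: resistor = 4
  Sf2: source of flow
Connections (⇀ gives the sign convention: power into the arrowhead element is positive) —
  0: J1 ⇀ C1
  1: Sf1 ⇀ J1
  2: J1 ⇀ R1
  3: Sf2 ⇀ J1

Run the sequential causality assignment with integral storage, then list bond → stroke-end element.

bond 1 →Sf1  (Sf1: flow source, stroke at near end)
bond 3 →Sf2  (Sf2: flow source, stroke at near end)
bond 0 →J1  (prefer integral on C1)
bond 2 →R1  (0-jn J1 has e-setter on 0)

#0 stroke→J1
#1 stroke→Sf1
#2 stroke→R1
#3 stroke→Sf2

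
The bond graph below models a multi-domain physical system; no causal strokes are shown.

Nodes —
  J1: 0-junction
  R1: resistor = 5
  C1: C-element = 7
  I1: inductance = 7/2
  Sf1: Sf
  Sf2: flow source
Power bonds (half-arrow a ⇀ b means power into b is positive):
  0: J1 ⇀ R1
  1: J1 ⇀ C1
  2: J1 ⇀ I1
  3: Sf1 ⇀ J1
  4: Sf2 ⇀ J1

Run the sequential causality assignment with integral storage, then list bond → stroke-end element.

bond 3 |Sf1  (Sf1: flow source, stroke at near end)
bond 4 |Sf2  (Sf2: flow source, stroke at near end)
bond 1 |J1  (prefer integral on C1)
bond 0 |R1  (0-jn J1 has e-setter on 1)
bond 2 |I1  (common-e at J1 fixed by 1)

b0 →R1
b1 →J1
b2 →I1
b3 →Sf1
b4 →Sf2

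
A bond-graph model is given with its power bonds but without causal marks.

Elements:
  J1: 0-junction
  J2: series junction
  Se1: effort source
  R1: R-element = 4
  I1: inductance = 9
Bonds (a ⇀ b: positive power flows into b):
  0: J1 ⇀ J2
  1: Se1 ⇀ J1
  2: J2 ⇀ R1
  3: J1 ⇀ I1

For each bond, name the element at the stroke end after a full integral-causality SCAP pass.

bond 1 →J1  (Se1: effort source, stroke at far end)
bond 0 →J2  (J1 effort already set via bond 1)
bond 3 →I1  (J1 effort already set via bond 1)
bond 2 →R1  (closing 1-jn rule on J2)

β0 →J2
β1 →J1
β2 →R1
β3 →I1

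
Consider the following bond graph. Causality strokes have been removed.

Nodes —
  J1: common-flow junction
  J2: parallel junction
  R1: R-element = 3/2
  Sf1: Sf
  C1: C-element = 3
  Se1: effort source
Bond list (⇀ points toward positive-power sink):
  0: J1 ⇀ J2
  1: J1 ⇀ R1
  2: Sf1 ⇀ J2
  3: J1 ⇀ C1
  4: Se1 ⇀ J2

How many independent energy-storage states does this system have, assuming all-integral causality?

1  (C1 all integral)

β2 |Sf1  (Sf1 fixes flow; stroke at Sf1)
β4 |J2  (Se1 fixes effort; stroke away)
β0 |J1  (J2 effort already set via bond 4)
β3 |J1  (C1 integral (e out))
β1 |R1  (J1 needs exactly one f-in)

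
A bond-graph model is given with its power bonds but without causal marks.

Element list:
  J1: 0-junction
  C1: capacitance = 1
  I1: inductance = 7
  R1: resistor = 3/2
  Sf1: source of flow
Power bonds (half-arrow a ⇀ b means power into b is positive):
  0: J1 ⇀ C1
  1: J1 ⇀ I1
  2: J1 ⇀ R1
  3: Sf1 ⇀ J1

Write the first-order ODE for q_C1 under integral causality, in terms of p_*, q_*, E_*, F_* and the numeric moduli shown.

b3 stroke→Sf1  (Sf1 fixes flow; stroke at Sf1)
b0 stroke→J1  (C1 integral (e out))
b1 stroke→I1  (J1: bond 0 brought effort, rest push out)
b2 stroke→R1  (J1 effort already set via bond 0)

dq_C1/dt = F_Sf1 - p_I1/7 - 2*q_C1/3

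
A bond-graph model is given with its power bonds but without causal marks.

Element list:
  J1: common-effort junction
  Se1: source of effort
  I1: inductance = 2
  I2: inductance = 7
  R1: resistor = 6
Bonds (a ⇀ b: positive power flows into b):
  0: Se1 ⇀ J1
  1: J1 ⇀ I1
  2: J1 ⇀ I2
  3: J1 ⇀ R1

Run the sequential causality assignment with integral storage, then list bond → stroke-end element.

bond 0 stroke at J1
bond 1 stroke at I1
bond 2 stroke at I2
bond 3 stroke at R1

bond 0 |J1  (Se1: effort source, stroke at far end)
bond 1 |I1  (common-e at J1 fixed by 0)
bond 2 |I2  (J1 effort already set via bond 0)
bond 3 |R1  (J1: bond 0 brought effort, rest push out)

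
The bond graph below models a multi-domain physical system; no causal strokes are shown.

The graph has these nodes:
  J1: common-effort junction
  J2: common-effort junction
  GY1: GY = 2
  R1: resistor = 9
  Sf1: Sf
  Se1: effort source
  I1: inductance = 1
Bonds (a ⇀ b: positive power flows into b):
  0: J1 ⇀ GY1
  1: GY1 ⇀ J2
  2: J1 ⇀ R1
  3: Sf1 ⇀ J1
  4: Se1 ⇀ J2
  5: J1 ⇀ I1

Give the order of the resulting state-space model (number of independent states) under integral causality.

bond 3 →Sf1  (source Sf1 imposes f)
bond 4 →J2  (Se1 (Se) sets effort on bond)
bond 1 →GY1  (0-jn J2 has e-setter on 4)
bond 0 →GY1  (through GY1, causality inverts; strokes same side of GY1)
bond 5 →I1  (I1 integral (f out))
bond 2 →J1  (only one effort-in slot at J1)

1  (I1 all integral)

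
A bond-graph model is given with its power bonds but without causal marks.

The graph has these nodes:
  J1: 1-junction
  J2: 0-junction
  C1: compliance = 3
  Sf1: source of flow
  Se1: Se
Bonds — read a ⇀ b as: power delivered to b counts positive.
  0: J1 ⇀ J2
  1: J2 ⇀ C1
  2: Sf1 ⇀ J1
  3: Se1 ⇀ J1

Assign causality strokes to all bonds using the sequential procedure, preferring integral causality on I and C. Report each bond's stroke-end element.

#0 stroke→J1
#1 stroke→J2
#2 stroke→Sf1
#3 stroke→J1

bond 2 |Sf1  (source Sf1 imposes f)
bond 3 |J1  (Se1 fixes effort; stroke away)
bond 0 |J1  (1-jn J1 has f-setter on 2)
bond 1 |J2  (J2 needs exactly one e-in)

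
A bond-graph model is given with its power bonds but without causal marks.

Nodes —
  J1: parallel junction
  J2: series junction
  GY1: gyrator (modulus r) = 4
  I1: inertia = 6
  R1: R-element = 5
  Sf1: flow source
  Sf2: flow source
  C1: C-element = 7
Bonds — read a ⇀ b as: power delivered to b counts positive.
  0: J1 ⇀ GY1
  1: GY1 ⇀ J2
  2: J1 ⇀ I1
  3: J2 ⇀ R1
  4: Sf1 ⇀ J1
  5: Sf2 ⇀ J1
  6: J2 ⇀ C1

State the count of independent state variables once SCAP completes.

2  (C1, I1 all integral)

β4 stroke→Sf1  (source Sf1 imposes f)
β5 stroke→Sf2  (source Sf2 imposes f)
β2 stroke→I1  (I1: I, integral causality)
β0 stroke→J1  (only one effort-in slot at J1)
β1 stroke→J2  (GY1 both-in/both-out from 0)
β6 stroke→J2  (C1: C, integral causality)
β3 stroke→R1  (closing 1-jn rule on J2)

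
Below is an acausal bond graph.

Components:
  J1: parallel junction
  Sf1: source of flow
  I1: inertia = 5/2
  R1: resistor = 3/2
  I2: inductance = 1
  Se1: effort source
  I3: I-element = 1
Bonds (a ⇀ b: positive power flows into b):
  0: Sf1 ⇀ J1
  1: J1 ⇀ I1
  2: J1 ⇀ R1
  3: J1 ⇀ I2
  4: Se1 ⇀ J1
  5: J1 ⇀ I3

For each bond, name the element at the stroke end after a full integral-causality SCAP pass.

bond 0 →Sf1  (Sf1: flow source, stroke at near end)
bond 4 →J1  (Se1 fixes effort; stroke away)
bond 1 →I1  (J1 effort already set via bond 4)
bond 2 →R1  (J1 effort already set via bond 4)
bond 3 →I2  (common-e at J1 fixed by 4)
bond 5 →I3  (J1: bond 4 brought effort, rest push out)

b0 |Sf1
b1 |I1
b2 |R1
b3 |I2
b4 |J1
b5 |I3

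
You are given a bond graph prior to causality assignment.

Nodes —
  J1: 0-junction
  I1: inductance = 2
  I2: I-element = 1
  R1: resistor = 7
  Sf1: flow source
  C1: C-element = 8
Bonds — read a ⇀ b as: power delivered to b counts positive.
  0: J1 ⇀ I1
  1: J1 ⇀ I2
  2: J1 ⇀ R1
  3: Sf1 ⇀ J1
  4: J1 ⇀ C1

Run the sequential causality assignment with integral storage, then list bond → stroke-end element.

bond 3 stroke at Sf1  (Sf1: flow source, stroke at near end)
bond 0 stroke at I1  (I1 outputs flow p/I1)
bond 1 stroke at I2  (I2 outputs flow p/I2)
bond 4 stroke at J1  (C1 integral (e out))
bond 2 stroke at R1  (common-e at J1 fixed by 4)

#0 stroke→I1
#1 stroke→I2
#2 stroke→R1
#3 stroke→Sf1
#4 stroke→J1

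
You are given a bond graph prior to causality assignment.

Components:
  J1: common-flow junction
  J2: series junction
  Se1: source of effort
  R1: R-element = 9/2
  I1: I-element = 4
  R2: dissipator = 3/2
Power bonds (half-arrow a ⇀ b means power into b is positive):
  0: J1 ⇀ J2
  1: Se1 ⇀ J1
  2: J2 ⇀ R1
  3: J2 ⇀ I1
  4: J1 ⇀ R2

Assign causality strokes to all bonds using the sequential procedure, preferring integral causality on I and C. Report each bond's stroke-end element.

β1 |J1  (Se1: effort source, stroke at far end)
β3 |I1  (I1 outputs flow p/I1)
β0 |J2  (J2: bond 3 brought flow, rest push out)
β2 |J2  (1-jn J2 has f-setter on 3)
β4 |J1  (J1 flow already set via bond 0)

bond 0 |J2
bond 1 |J1
bond 2 |J2
bond 3 |I1
bond 4 |J1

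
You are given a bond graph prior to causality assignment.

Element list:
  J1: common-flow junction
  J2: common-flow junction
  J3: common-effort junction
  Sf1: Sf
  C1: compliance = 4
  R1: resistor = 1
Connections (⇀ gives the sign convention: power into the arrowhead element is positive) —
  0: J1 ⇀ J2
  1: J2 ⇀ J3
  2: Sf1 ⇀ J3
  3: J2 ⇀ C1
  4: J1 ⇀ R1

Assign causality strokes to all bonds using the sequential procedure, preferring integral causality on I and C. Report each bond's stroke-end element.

bond 2 |Sf1  (Sf1: flow source, stroke at near end)
bond 1 |J3  (J3 needs exactly one e-in)
bond 0 |J2  (J2 flow already set via bond 1)
bond 3 |J2  (J2: bond 1 brought flow, rest push out)
bond 4 |J1  (1-jn J1 has f-setter on 0)

β0 →J2
β1 →J3
β2 →Sf1
β3 →J2
β4 →J1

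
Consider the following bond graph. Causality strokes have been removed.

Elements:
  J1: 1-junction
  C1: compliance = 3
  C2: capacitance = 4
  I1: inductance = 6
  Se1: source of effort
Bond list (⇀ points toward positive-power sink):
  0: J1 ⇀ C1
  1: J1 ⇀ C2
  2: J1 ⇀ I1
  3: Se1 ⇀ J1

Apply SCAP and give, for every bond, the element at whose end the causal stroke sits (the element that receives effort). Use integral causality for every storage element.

b3 stroke→J1  (Se1 (Se) sets effort on bond)
b0 stroke→J1  (C1 integral (e out))
b1 stroke→J1  (C2: C, integral causality)
b2 stroke→I1  (J1: last free bond brings flow in)

bond 0 |J1
bond 1 |J1
bond 2 |I1
bond 3 |J1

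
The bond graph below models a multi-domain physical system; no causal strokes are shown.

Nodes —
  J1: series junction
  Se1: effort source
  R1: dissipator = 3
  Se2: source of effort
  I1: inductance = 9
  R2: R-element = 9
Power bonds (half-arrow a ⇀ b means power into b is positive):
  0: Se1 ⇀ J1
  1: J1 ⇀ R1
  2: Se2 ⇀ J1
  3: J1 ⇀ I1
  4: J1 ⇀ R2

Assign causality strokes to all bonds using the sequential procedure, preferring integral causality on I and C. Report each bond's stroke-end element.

β0 |J1
β1 |J1
β2 |J1
β3 |I1
β4 |J1

b0 stroke at J1  (Se1: effort source, stroke at far end)
b2 stroke at J1  (Se2 (Se) sets effort on bond)
b3 stroke at I1  (I1 outputs flow p/I1)
b1 stroke at J1  (J1: bond 3 brought flow, rest push out)
b4 stroke at J1  (1-jn J1 has f-setter on 3)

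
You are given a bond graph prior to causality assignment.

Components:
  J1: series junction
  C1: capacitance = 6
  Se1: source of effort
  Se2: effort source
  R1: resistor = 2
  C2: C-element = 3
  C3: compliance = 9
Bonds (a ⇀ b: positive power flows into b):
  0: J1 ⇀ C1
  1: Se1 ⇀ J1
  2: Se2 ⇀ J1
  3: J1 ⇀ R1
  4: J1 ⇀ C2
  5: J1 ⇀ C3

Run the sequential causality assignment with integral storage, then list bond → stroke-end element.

β1 stroke at J1  (source Se1 imposes e)
β2 stroke at J1  (source Se2 imposes e)
β0 stroke at J1  (C1: C, integral causality)
β4 stroke at J1  (C2 outputs effort q/C2)
β5 stroke at J1  (C3 outputs effort q/C3)
β3 stroke at R1  (closing 1-jn rule on J1)

#0 |J1
#1 |J1
#2 |J1
#3 |R1
#4 |J1
#5 |J1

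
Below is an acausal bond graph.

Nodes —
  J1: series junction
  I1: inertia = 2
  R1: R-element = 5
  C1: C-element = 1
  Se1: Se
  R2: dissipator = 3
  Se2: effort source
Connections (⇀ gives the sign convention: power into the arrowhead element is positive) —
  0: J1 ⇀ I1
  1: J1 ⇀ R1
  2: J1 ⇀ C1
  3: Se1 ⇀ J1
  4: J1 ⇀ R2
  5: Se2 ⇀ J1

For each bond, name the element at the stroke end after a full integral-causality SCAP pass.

bond 0 stroke→I1
bond 1 stroke→J1
bond 2 stroke→J1
bond 3 stroke→J1
bond 4 stroke→J1
bond 5 stroke→J1

bond 3 stroke at J1  (Se1: effort source, stroke at far end)
bond 5 stroke at J1  (source Se2 imposes e)
bond 0 stroke at I1  (I1: I, integral causality)
bond 1 stroke at J1  (J1 flow already set via bond 0)
bond 2 stroke at J1  (common-f at J1 fixed by 0)
bond 4 stroke at J1  (J1 flow already set via bond 0)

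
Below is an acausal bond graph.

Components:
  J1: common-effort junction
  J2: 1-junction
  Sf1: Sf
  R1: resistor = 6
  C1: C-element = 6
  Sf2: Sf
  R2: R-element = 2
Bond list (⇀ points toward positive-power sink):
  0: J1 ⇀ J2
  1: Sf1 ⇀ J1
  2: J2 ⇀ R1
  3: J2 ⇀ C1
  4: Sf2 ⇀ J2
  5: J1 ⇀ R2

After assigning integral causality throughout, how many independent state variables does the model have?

1  (C1 all integral)

#1 |Sf1  (Sf1: flow source, stroke at near end)
#4 |Sf2  (Sf2 (Sf) sets flow on bond)
#0 |J2  (J2 flow already set via bond 4)
#2 |J2  (J2: bond 4 brought flow, rest push out)
#3 |J2  (1-jn J2 has f-setter on 4)
#5 |J1  (closing 0-jn rule on J1)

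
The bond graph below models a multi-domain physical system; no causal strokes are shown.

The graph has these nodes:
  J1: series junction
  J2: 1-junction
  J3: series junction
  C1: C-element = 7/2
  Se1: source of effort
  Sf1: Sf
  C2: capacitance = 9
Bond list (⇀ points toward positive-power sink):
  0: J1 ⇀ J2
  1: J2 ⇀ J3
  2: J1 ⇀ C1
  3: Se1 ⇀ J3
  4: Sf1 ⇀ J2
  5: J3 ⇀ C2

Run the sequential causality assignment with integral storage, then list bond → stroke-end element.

bond 3 stroke→J3  (Se1 (Se) sets effort on bond)
bond 4 stroke→Sf1  (Sf1 (Sf) sets flow on bond)
bond 0 stroke→J2  (common-f at J2 fixed by 4)
bond 1 stroke→J2  (1-jn J2 has f-setter on 4)
bond 5 stroke→J3  (common-f at J3 fixed by 1)
bond 2 stroke→J1  (J1 flow already set via bond 0)

#0 stroke→J2
#1 stroke→J2
#2 stroke→J1
#3 stroke→J3
#4 stroke→Sf1
#5 stroke→J3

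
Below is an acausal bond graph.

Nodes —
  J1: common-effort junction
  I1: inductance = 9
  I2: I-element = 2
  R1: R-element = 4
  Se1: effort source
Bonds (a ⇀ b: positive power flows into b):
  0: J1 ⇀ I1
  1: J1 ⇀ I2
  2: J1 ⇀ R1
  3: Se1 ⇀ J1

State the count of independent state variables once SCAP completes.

bond 3 stroke→J1  (Se1 fixes effort; stroke away)
bond 0 stroke→I1  (0-jn J1 has e-setter on 3)
bond 1 stroke→I2  (common-e at J1 fixed by 3)
bond 2 stroke→R1  (J1: bond 3 brought effort, rest push out)

2  (I1, I2 all integral)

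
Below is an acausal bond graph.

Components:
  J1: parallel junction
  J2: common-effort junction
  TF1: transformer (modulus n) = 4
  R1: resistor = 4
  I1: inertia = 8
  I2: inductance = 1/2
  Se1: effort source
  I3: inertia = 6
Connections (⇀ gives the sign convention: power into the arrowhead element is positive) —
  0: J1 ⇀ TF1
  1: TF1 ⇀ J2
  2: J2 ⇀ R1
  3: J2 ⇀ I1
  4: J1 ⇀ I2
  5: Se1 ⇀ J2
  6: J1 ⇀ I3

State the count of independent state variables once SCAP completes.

3  (I1, I2, I3 all integral)

bond 5 stroke at J2  (Se1: effort source, stroke at far end)
bond 1 stroke at TF1  (common-e at J2 fixed by 5)
bond 2 stroke at R1  (0-jn J2 has e-setter on 5)
bond 3 stroke at I1  (J2: bond 5 brought effort, rest push out)
bond 0 stroke at J1  (TF1: transformer flips bond 1)
bond 4 stroke at I2  (common-e at J1 fixed by 0)
bond 6 stroke at I3  (0-jn J1 has e-setter on 0)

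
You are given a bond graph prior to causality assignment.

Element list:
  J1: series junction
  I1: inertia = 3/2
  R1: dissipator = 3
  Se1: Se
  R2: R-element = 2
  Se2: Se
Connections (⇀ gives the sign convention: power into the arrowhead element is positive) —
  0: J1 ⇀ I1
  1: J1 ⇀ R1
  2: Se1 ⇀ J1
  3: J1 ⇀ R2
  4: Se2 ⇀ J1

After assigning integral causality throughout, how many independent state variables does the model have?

β2 stroke at J1  (source Se1 imposes e)
β4 stroke at J1  (Se2 fixes effort; stroke away)
β0 stroke at I1  (I1 integral (f out))
β1 stroke at J1  (1-jn J1 has f-setter on 0)
β3 stroke at J1  (J1: bond 0 brought flow, rest push out)

1  (I1 all integral)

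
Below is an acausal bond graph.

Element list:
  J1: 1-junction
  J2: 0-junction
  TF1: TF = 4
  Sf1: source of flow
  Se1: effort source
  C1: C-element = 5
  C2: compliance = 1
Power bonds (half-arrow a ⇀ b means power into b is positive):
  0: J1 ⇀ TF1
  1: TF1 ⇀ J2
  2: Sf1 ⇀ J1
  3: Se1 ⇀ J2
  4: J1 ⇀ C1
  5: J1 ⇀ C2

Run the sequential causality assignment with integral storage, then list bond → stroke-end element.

b0 stroke at J1
b1 stroke at TF1
b2 stroke at Sf1
b3 stroke at J2
b4 stroke at J1
b5 stroke at J1

b2 stroke at Sf1  (Sf1 (Sf) sets flow on bond)
b3 stroke at J2  (source Se1 imposes e)
b0 stroke at J1  (J1 flow already set via bond 2)
b4 stroke at J1  (1-jn J1 has f-setter on 2)
b5 stroke at J1  (J1 flow already set via bond 2)
b1 stroke at TF1  (0-jn J2 has e-setter on 3)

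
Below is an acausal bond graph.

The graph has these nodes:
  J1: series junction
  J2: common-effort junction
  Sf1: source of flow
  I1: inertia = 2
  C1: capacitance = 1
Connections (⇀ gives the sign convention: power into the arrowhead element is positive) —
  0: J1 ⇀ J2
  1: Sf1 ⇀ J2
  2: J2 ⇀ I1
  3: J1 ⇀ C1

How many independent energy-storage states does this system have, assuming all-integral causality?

2  (C1, I1 all integral)

b1 →Sf1  (Sf1 (Sf) sets flow on bond)
b2 →I1  (I1 integral (f out))
b0 →J2  (only one effort-in slot at J2)
b3 →J1  (common-f at J1 fixed by 0)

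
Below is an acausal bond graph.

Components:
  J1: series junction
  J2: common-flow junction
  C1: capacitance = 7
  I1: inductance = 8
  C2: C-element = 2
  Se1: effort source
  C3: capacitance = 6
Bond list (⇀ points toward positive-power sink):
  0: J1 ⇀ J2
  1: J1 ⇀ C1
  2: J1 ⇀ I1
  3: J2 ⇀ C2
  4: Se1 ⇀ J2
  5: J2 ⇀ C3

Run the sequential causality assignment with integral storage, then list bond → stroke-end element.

β4 |J2  (Se1: effort source, stroke at far end)
β1 |J1  (prefer integral on C1)
β2 |I1  (I1 integral (f out))
β0 |J1  (J1 flow already set via bond 2)
β3 |J2  (J2 flow already set via bond 0)
β5 |J2  (J2 flow already set via bond 0)

#0 stroke→J1
#1 stroke→J1
#2 stroke→I1
#3 stroke→J2
#4 stroke→J2
#5 stroke→J2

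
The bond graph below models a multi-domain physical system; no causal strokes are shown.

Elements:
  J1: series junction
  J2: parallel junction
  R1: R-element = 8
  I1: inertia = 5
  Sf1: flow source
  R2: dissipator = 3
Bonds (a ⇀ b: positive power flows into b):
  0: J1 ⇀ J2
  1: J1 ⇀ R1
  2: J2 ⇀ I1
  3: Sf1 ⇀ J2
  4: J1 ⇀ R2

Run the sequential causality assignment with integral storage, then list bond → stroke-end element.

b3 stroke at Sf1  (Sf1 fixes flow; stroke at Sf1)
b2 stroke at I1  (I1 outputs flow p/I1)
b0 stroke at J2  (closing 0-jn rule on J2)
b1 stroke at J1  (J1: bond 0 brought flow, rest push out)
b4 stroke at J1  (J1: bond 0 brought flow, rest push out)

#0 stroke→J2
#1 stroke→J1
#2 stroke→I1
#3 stroke→Sf1
#4 stroke→J1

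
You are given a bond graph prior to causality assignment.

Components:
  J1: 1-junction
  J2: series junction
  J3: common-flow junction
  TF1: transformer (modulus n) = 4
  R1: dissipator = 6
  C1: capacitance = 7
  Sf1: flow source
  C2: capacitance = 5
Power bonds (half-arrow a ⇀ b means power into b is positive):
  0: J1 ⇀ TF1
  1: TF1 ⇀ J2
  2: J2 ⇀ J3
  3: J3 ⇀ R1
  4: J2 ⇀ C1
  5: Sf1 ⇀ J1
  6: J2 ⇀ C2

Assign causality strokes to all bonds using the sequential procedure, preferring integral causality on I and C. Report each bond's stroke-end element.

#0 |J1
#1 |TF1
#2 |J2
#3 |J3
#4 |J2
#5 |Sf1
#6 |J2

b5 stroke at Sf1  (source Sf1 imposes f)
b0 stroke at J1  (J1: bond 5 brought flow, rest push out)
b1 stroke at TF1  (TF TF1: opposite of bond 0)
b2 stroke at J2  (J2: bond 1 brought flow, rest push out)
b4 stroke at J2  (J2: bond 1 brought flow, rest push out)
b6 stroke at J2  (J2: bond 1 brought flow, rest push out)
b3 stroke at J3  (J3: bond 2 brought flow, rest push out)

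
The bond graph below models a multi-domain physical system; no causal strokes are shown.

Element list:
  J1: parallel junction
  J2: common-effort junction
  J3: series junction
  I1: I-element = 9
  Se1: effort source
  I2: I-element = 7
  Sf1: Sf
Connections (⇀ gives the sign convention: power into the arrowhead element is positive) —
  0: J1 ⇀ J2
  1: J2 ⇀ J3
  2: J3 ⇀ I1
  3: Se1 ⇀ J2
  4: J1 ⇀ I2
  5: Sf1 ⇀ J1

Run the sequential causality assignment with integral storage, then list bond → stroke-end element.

bond 3 |J2  (Se1: effort source, stroke at far end)
bond 5 |Sf1  (Sf1 (Sf) sets flow on bond)
bond 0 |J1  (J2: bond 3 brought effort, rest push out)
bond 1 |J3  (common-e at J2 fixed by 3)
bond 2 |I1  (closing 1-jn rule on J3)
bond 4 |I2  (J1 effort already set via bond 0)

#0 stroke→J1
#1 stroke→J3
#2 stroke→I1
#3 stroke→J2
#4 stroke→I2
#5 stroke→Sf1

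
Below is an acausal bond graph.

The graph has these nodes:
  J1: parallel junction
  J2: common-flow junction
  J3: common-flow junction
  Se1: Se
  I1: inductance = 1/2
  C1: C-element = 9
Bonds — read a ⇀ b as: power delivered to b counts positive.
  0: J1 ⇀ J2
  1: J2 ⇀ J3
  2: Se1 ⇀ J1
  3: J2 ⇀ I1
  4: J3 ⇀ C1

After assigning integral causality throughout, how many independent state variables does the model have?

β2 →J1  (source Se1 imposes e)
β0 →J2  (J1 effort already set via bond 2)
β3 →I1  (I1 outputs flow p/I1)
β1 →J2  (1-jn J2 has f-setter on 3)
β4 →J3  (1-jn J3 has f-setter on 1)

2  (C1, I1 all integral)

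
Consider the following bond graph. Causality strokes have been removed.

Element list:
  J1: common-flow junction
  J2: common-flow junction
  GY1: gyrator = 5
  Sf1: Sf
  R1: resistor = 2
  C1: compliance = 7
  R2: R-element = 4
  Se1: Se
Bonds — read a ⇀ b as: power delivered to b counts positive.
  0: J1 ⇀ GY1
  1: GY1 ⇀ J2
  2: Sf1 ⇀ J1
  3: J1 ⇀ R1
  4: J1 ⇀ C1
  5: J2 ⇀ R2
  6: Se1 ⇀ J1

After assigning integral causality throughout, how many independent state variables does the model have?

1  (C1 all integral)

#2 |Sf1  (Sf1 (Sf) sets flow on bond)
#6 |J1  (source Se1 imposes e)
#0 |J1  (J1: bond 2 brought flow, rest push out)
#3 |J1  (1-jn J1 has f-setter on 2)
#4 |J1  (common-f at J1 fixed by 2)
#1 |J2  (GY1: gyrator matches bond 0)
#5 |R2  (J2: last free bond brings flow in)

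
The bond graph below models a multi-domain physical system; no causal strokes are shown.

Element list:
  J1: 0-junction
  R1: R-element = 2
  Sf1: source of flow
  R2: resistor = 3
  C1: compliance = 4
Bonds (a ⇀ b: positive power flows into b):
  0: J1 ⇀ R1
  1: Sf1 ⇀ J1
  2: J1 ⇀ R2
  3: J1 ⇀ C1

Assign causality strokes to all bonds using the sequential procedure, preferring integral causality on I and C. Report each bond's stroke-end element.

#1 stroke at Sf1  (Sf1 fixes flow; stroke at Sf1)
#3 stroke at J1  (C1: C, integral causality)
#0 stroke at R1  (J1 effort already set via bond 3)
#2 stroke at R2  (J1: bond 3 brought effort, rest push out)

b0 |R1
b1 |Sf1
b2 |R2
b3 |J1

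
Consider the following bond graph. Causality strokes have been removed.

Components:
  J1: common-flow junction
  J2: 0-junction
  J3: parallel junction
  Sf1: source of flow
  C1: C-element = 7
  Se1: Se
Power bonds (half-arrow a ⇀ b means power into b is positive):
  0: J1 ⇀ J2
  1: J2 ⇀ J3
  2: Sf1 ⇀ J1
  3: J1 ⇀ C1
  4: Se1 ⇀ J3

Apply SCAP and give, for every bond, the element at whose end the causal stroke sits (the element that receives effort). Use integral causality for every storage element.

#2 stroke→Sf1  (Sf1 (Sf) sets flow on bond)
#4 stroke→J3  (Se1: effort source, stroke at far end)
#0 stroke→J1  (common-f at J1 fixed by 2)
#3 stroke→J1  (J1 flow already set via bond 2)
#1 stroke→J2  (only one effort-in slot at J2)

β0 stroke→J1
β1 stroke→J2
β2 stroke→Sf1
β3 stroke→J1
β4 stroke→J3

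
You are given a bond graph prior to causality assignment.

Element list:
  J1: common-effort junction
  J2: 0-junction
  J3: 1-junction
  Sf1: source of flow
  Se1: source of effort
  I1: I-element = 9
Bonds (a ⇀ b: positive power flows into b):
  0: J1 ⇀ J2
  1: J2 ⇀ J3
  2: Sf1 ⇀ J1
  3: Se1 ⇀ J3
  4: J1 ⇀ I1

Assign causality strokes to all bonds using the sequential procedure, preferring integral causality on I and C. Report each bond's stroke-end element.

β2 →Sf1  (Sf1 fixes flow; stroke at Sf1)
β3 →J3  (Se1: effort source, stroke at far end)
β1 →J2  (only one flow-in slot at J3)
β0 →J1  (J2 effort already set via bond 1)
β4 →I1  (J1 effort already set via bond 0)

β0 →J1
β1 →J2
β2 →Sf1
β3 →J3
β4 →I1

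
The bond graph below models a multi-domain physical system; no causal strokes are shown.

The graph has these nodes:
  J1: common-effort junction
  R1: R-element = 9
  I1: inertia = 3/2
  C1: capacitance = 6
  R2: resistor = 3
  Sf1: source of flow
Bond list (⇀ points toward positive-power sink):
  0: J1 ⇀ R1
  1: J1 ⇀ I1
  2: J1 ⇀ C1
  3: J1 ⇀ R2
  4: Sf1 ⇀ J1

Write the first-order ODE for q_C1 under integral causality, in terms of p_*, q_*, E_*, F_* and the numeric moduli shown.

dq_C1/dt = F_Sf1 - 2*p_I1/3 - 2*q_C1/27

#4 stroke at Sf1  (Sf1 (Sf) sets flow on bond)
#1 stroke at I1  (prefer integral on I1)
#2 stroke at J1  (C1 outputs effort q/C1)
#0 stroke at R1  (J1 effort already set via bond 2)
#3 stroke at R2  (0-jn J1 has e-setter on 2)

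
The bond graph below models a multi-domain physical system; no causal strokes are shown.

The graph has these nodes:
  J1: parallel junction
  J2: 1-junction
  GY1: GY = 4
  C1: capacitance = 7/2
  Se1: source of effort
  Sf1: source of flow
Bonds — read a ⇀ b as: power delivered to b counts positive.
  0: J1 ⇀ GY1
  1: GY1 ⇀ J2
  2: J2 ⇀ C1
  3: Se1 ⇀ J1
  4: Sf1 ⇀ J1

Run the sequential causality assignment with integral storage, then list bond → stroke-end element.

bond 0 |GY1
bond 1 |GY1
bond 2 |J2
bond 3 |J1
bond 4 |Sf1

#3 stroke→J1  (Se1: effort source, stroke at far end)
#4 stroke→Sf1  (Sf1: flow source, stroke at near end)
#0 stroke→GY1  (J1: bond 3 brought effort, rest push out)
#1 stroke→GY1  (through GY1, causality inverts; strokes same side of GY1)
#2 stroke→J2  (common-f at J2 fixed by 1)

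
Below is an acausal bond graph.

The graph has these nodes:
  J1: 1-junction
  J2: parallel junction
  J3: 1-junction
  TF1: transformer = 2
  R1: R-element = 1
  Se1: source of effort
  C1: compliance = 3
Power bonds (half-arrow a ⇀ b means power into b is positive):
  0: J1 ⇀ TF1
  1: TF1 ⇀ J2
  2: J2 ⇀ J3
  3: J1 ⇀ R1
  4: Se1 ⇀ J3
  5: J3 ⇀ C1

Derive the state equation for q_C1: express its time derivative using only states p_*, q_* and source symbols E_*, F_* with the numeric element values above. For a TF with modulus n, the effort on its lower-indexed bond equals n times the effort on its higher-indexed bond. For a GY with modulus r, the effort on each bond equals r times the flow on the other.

bond 4 stroke at J3  (Se1 (Se) sets effort on bond)
bond 5 stroke at J3  (C1: C, integral causality)
bond 2 stroke at J2  (J3: last free bond brings flow in)
bond 1 stroke at TF1  (J2 effort already set via bond 2)
bond 0 stroke at J1  (TF TF1: opposite of bond 1)
bond 3 stroke at R1  (only one flow-in slot at J1)

dq_C1/dt = 4*E_Se1 - 4*q_C1/3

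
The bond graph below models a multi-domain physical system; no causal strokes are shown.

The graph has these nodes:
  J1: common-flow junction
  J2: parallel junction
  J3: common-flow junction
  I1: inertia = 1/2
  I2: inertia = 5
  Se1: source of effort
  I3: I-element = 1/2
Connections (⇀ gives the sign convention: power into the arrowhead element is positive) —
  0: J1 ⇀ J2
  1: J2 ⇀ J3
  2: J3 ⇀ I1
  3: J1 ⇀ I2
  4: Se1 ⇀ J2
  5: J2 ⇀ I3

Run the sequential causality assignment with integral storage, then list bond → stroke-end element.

#4 stroke→J2  (Se1: effort source, stroke at far end)
#0 stroke→J1  (0-jn J2 has e-setter on 4)
#1 stroke→J3  (common-e at J2 fixed by 4)
#5 stroke→I3  (0-jn J2 has e-setter on 4)
#2 stroke→I1  (J3: last free bond brings flow in)
#3 stroke→I2  (J1 needs exactly one f-in)

bond 0 stroke→J1
bond 1 stroke→J3
bond 2 stroke→I1
bond 3 stroke→I2
bond 4 stroke→J2
bond 5 stroke→I3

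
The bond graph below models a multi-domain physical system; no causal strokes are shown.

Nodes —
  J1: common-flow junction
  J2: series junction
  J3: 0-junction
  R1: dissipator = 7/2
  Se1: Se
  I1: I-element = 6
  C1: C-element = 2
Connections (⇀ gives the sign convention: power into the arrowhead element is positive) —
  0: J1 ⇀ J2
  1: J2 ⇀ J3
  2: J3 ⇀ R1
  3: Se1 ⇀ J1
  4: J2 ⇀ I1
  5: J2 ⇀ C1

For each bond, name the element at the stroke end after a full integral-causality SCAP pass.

b3 →J1  (Se1 fixes effort; stroke away)
b0 →J2  (J1 needs exactly one f-in)
b4 →I1  (I1: I, integral causality)
b1 →J2  (J2: bond 4 brought flow, rest push out)
b5 →J2  (J2: bond 4 brought flow, rest push out)
b2 →J3  (J3 needs exactly one e-in)

bond 0 stroke at J2
bond 1 stroke at J2
bond 2 stroke at J3
bond 3 stroke at J1
bond 4 stroke at I1
bond 5 stroke at J2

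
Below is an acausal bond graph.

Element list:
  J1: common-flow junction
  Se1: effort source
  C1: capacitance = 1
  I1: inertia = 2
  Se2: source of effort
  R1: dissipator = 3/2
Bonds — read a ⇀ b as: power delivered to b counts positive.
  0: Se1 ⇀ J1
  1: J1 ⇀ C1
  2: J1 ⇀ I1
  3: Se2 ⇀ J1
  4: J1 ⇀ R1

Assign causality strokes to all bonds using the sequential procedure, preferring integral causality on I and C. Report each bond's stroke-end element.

b0 stroke→J1  (source Se1 imposes e)
b3 stroke→J1  (source Se2 imposes e)
b1 stroke→J1  (C1 integral (e out))
b2 stroke→I1  (I1 integral (f out))
b4 stroke→J1  (J1: bond 2 brought flow, rest push out)

#0 stroke→J1
#1 stroke→J1
#2 stroke→I1
#3 stroke→J1
#4 stroke→J1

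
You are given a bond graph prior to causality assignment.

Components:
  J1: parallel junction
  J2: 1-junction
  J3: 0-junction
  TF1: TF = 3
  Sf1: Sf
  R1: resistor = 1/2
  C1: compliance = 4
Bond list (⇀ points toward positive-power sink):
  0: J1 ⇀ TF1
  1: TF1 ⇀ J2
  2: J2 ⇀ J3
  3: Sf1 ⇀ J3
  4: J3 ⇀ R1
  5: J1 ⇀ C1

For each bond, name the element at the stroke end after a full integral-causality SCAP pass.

β3 →Sf1  (Sf1 fixes flow; stroke at Sf1)
β5 →J1  (C1 outputs effort q/C1)
β0 →TF1  (J1: bond 5 brought effort, rest push out)
β1 →J2  (TF1: transformer flips bond 0)
β2 →J3  (closing 1-jn rule on J2)
β4 →R1  (0-jn J3 has e-setter on 2)

#0 stroke→TF1
#1 stroke→J2
#2 stroke→J3
#3 stroke→Sf1
#4 stroke→R1
#5 stroke→J1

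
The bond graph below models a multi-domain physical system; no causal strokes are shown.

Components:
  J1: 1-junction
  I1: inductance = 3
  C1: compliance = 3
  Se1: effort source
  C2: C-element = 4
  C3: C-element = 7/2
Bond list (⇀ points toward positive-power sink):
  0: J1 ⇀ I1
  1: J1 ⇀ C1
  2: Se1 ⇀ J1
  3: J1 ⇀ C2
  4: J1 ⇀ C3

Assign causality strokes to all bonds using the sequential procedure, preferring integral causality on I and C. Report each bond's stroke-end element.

#0 stroke at I1
#1 stroke at J1
#2 stroke at J1
#3 stroke at J1
#4 stroke at J1

β2 →J1  (Se1 (Se) sets effort on bond)
β0 →I1  (I1: I, integral causality)
β1 →J1  (J1 flow already set via bond 0)
β3 →J1  (J1 flow already set via bond 0)
β4 →J1  (J1: bond 0 brought flow, rest push out)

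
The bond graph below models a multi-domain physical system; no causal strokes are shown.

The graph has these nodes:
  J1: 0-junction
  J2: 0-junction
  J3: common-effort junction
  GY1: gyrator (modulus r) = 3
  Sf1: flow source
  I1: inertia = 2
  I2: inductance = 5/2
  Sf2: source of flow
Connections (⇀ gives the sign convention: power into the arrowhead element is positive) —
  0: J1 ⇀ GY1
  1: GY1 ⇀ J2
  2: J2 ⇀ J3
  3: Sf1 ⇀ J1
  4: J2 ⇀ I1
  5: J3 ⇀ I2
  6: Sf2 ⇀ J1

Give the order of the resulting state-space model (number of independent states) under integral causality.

2  (I1, I2 all integral)

bond 3 →Sf1  (Sf1 fixes flow; stroke at Sf1)
bond 6 →Sf2  (Sf2 (Sf) sets flow on bond)
bond 0 →J1  (J1 needs exactly one e-in)
bond 1 →J2  (GY1: gyrator matches bond 0)
bond 2 →J3  (common-e at J2 fixed by 1)
bond 4 →I1  (0-jn J2 has e-setter on 1)
bond 5 →I2  (J3 effort already set via bond 2)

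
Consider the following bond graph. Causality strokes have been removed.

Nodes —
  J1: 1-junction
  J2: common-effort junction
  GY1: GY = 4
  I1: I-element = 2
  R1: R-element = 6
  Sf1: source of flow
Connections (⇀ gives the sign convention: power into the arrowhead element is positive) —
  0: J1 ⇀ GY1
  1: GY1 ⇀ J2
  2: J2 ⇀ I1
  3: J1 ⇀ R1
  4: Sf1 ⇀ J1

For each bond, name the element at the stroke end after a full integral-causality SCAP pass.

b4 stroke→Sf1  (Sf1 (Sf) sets flow on bond)
b0 stroke→J1  (J1 flow already set via bond 4)
b3 stroke→J1  (common-f at J1 fixed by 4)
b1 stroke→J2  (through GY1, causality inverts; strokes same side of GY1)
b2 stroke→I1  (J2: bond 1 brought effort, rest push out)

β0 stroke→J1
β1 stroke→J2
β2 stroke→I1
β3 stroke→J1
β4 stroke→Sf1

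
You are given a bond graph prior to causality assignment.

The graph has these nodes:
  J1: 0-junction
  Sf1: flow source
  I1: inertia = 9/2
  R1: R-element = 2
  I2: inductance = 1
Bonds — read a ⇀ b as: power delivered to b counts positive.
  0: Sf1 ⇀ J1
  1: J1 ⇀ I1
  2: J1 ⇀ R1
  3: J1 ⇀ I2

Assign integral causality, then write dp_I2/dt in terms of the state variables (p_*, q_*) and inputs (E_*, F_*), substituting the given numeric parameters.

dp_I2/dt = 2*F_Sf1 - 4*p_I1/9 - 2*p_I2

b0 stroke at Sf1  (Sf1 fixes flow; stroke at Sf1)
b1 stroke at I1  (I1 outputs flow p/I1)
b3 stroke at I2  (prefer integral on I2)
b2 stroke at J1  (J1: last free bond brings effort in)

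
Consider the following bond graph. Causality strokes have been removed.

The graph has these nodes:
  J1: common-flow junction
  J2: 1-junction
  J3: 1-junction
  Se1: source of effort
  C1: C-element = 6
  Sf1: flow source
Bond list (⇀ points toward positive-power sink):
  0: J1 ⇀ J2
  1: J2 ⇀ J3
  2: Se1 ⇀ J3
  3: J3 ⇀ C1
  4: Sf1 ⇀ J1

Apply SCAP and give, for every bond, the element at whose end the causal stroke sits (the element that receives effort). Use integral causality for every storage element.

bond 0 stroke at J1
bond 1 stroke at J2
bond 2 stroke at J3
bond 3 stroke at J3
bond 4 stroke at Sf1

#2 stroke at J3  (source Se1 imposes e)
#4 stroke at Sf1  (Sf1 fixes flow; stroke at Sf1)
#0 stroke at J1  (1-jn J1 has f-setter on 4)
#1 stroke at J2  (1-jn J2 has f-setter on 0)
#3 stroke at J3  (common-f at J3 fixed by 1)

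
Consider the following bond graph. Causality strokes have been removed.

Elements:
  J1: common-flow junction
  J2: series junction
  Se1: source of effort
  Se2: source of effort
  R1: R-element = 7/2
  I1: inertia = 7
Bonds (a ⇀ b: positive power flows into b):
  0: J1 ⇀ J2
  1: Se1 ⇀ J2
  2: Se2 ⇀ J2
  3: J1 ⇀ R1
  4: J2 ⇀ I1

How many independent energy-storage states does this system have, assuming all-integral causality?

#1 stroke→J2  (Se1: effort source, stroke at far end)
#2 stroke→J2  (Se2: effort source, stroke at far end)
#4 stroke→I1  (I1 integral (f out))
#0 stroke→J2  (1-jn J2 has f-setter on 4)
#3 stroke→J1  (J1: bond 0 brought flow, rest push out)

1  (I1 all integral)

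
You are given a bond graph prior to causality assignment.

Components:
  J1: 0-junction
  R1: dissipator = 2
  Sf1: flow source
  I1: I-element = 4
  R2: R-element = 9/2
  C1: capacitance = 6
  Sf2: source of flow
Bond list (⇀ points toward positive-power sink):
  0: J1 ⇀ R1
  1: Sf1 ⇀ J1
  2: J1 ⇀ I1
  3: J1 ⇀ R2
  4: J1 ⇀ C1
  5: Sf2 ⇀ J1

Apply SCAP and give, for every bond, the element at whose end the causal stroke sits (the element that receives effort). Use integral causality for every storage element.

β1 stroke at Sf1  (Sf1 fixes flow; stroke at Sf1)
β5 stroke at Sf2  (source Sf2 imposes f)
β2 stroke at I1  (I1: I, integral causality)
β4 stroke at J1  (C1 outputs effort q/C1)
β0 stroke at R1  (J1 effort already set via bond 4)
β3 stroke at R2  (common-e at J1 fixed by 4)

β0 |R1
β1 |Sf1
β2 |I1
β3 |R2
β4 |J1
β5 |Sf2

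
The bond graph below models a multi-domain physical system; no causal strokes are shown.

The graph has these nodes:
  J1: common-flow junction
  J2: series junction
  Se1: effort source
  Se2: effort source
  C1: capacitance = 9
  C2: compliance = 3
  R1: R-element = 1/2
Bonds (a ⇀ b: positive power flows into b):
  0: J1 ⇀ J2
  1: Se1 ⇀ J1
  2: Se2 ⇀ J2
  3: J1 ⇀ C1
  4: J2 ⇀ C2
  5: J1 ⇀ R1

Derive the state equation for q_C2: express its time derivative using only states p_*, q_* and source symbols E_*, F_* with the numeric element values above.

dq_C2/dt = 2*E_Se1 + 2*E_Se2 - 2*q_C1/9 - 2*q_C2/3

bond 1 stroke→J1  (Se1 fixes effort; stroke away)
bond 2 stroke→J2  (Se2: effort source, stroke at far end)
bond 3 stroke→J1  (C1: C, integral causality)
bond 4 stroke→J2  (prefer integral on C2)
bond 0 stroke→J1  (only one flow-in slot at J2)
bond 5 stroke→R1  (J1 needs exactly one f-in)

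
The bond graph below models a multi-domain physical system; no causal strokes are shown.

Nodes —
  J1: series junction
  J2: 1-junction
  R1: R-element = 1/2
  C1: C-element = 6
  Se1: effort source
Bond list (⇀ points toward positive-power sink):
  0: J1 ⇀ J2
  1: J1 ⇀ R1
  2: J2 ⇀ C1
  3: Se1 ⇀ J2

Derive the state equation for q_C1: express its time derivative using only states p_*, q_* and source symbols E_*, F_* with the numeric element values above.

dq_C1/dt = 2*E_Se1 - q_C1/3

β3 stroke→J2  (Se1: effort source, stroke at far end)
β2 stroke→J2  (C1 outputs effort q/C1)
β0 stroke→J1  (J2 needs exactly one f-in)
β1 stroke→R1  (J1 needs exactly one f-in)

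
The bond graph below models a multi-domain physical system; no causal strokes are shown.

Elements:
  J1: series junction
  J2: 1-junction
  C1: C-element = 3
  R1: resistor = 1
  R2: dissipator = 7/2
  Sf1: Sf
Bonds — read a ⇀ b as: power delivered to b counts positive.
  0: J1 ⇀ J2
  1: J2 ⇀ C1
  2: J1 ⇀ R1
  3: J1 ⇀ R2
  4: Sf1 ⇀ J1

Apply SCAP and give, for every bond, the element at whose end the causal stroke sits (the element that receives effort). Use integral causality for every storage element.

bond 0 →J1
bond 1 →J2
bond 2 →J1
bond 3 →J1
bond 4 →Sf1

#4 →Sf1  (source Sf1 imposes f)
#0 →J1  (J1: bond 4 brought flow, rest push out)
#2 →J1  (J1: bond 4 brought flow, rest push out)
#3 →J1  (J1: bond 4 brought flow, rest push out)
#1 →J2  (J2 flow already set via bond 0)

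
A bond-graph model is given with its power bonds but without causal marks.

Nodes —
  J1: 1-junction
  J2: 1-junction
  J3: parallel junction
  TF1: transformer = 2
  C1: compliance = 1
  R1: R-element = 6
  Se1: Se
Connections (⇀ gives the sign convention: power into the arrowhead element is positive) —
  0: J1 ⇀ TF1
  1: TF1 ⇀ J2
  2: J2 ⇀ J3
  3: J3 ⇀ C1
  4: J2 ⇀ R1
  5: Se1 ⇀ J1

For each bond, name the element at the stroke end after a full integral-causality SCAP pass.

b0 →TF1
b1 →J2
b2 →J2
b3 →J3
b4 →R1
b5 →J1

b5 stroke at J1  (Se1 (Se) sets effort on bond)
b0 stroke at TF1  (J1 needs exactly one f-in)
b1 stroke at J2  (TF1: transformer flips bond 0)
b3 stroke at J3  (C1 integral (e out))
b2 stroke at J2  (0-jn J3 has e-setter on 3)
b4 stroke at R1  (J2 needs exactly one f-in)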